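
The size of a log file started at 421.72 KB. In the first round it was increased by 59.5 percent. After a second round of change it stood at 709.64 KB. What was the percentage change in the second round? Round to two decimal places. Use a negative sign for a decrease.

5.50%

After the first round: 421.72 × 1.595 = 672.6434.
Second-round multiplier: 709.64 ÷ 672.6434 ≈ 1.055002.
That is a change of 5.50%.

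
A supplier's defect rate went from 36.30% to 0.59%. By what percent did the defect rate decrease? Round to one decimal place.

The change is 0.59 − 36.30 = -35.71 percentage points.
Relative to the original 36.30%, that is -35.71 ÷ 36.30 ≈ -98.4%.
So the defect rate fell by 98.4%.

98.4%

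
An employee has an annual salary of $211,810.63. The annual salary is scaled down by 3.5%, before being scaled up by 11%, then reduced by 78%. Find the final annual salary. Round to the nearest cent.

Apply the 3.5% decrease: $211,810.63 × 0.965 = $204397.25795.
11% increase: $204397.25795 × 1.11 = $226880.9563245.
After the 78% decrease: $226880.9563245 × 0.22 = $49913.81039139 ≈ $49,913.81.

$49,913.81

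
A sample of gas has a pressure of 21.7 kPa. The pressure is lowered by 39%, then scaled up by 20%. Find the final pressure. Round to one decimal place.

15.9 kPa

Each change multiplies by a factor: 0.61 × 1.2 = 0.732.
21.7 × 0.732 = 15.8844 ≈ 15.9.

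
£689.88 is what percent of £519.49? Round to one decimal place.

132.8%

£689.88 ÷ £519.49 ≈ 132.8%.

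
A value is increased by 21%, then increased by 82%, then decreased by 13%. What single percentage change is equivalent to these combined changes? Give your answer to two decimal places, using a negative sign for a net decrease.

The combined multiplier is 1.21 × 1.82 × 0.87 = 1.915914.
That corresponds to an increase of 91.59%.

91.59%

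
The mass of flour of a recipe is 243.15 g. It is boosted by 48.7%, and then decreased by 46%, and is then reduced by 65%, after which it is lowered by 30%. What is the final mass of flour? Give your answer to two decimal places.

47.83 g

Each change multiplies by a factor: 1.487 × 0.54 × 0.35 × 0.7 = 0.1967301.
243.15 × 0.1967301 = 47.834923815 ≈ 47.83.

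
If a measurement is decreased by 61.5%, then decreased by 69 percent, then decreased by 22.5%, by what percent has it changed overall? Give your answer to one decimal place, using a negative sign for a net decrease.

The combined multiplier is 0.385 × 0.31 × 0.775 = 0.09249625.
That corresponds to a decrease of 90.8%.

-90.8%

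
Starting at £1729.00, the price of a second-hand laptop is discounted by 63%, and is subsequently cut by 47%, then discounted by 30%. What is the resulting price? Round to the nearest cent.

£237.34

Each change multiplies by a factor: 0.37 × 0.53 × 0.7 = 0.13727.
£1729.00 × 0.13727 = £237.33983 ≈ £237.34.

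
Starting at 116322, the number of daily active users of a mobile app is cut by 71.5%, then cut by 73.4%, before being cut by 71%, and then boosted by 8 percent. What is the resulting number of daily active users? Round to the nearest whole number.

2762

Each change multiplies by a factor: 0.285 × 0.266 × 0.29 × 1.08 = 0.023743692.
116322 × 0.023743692 = 2761.913740824 ≈ 2762.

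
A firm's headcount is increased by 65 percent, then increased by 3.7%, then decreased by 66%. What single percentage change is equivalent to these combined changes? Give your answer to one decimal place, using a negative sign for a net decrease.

A 65% increase multiplies by 1.65.
Then a 3.7% increase: 1.65 × 1.037 = 1.71105.
Then a 66% decrease: 1.71105 × 0.34 = 0.581757.
Overall factor 0.581757, i.e. -41.8%.

-41.8%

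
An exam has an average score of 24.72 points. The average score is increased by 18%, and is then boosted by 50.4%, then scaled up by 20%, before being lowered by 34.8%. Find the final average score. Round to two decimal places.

18% increase: 24.72 × 1.18 = 29.1696.
After the 50.4% increase: 29.1696 × 1.504 = 43.8710784.
After the 20% increase: 43.8710784 × 1.2 = 52.64529408.
After the 34.8% decrease: 52.64529408 × 0.652 = 34.32473174016 ≈ 34.32.

34.32 points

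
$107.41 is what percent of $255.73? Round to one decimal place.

$107.41 ÷ $255.73 ≈ 42.0%.

42.0%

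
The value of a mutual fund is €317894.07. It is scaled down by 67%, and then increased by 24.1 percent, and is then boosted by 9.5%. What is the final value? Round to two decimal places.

Each change multiplies by a factor: 0.33 × 1.241 × 1.095 = 0.44843535.
€317894.07 × 0.44843535 = €142554.9385433745 ≈ €142554.94.

€142554.94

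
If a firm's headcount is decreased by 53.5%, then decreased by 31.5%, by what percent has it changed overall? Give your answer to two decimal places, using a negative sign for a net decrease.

A 53.5% decrease multiplies by 0.465.
Then a 31.5% decrease: 0.465 × 0.685 = 0.318525.
Overall factor 0.318525, i.e. -68.15%.

-68.15%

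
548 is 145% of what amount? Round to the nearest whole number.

378

548 ÷ 1.45 ≈ 378.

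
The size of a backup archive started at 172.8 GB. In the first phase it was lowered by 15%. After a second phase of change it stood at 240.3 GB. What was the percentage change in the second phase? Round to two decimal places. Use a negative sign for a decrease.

63.60%

After the first phase: 172.8 × 0.85 = 146.88.
Second-phase multiplier: 240.3 ÷ 146.88 ≈ 1.636029.
That is a change of 63.60%.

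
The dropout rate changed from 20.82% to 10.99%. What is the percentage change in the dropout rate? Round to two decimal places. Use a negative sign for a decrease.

-47.21%

The change is 10.99 − 20.82 = -9.83 percentage points.
Relative to the original 20.82%, that is -9.83 ÷ 20.82 ≈ -47.21%.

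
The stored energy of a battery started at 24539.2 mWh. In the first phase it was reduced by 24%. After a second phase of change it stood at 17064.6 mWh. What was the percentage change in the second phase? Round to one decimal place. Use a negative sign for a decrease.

-8.5%

After the first phase: 24539.2 × 0.76 = 18649.792.
Second-phase multiplier: 17064.6 ÷ 18649.792 ≈ 0.915.
That is a change of -8.5%.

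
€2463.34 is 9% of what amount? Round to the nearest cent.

€27370.44

€2463.34 ÷ 0.09 ≈ €27370.44.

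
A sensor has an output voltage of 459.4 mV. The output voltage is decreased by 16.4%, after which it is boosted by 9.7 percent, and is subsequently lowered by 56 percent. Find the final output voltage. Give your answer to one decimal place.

185.4 mV

16.4% decrease: 459.4 × 0.836 = 384.0584.
Apply the 9.7% increase: 384.0584 × 1.097 = 421.3120648.
Apply the 56% decrease: 421.3120648 × 0.44 = 185.377308512 ≈ 185.4.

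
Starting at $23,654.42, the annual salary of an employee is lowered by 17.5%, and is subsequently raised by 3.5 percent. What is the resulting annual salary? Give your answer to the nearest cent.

$20,197.92

Each change multiplies by a factor: 0.825 × 1.035 = 0.853875.
$23,654.42 × 0.853875 = $20197.9178775 ≈ $20,197.92.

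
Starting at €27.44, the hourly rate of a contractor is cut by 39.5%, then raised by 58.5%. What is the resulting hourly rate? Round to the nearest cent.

Each change multiplies by a factor: 0.605 × 1.585 = 0.958925.
€27.44 × 0.958925 = €26.312902 ≈ €26.31.

€26.31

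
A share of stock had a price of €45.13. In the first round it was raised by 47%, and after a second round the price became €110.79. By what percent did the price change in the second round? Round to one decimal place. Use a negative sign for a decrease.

After the first round: €45.13 × 1.47 = €66.3411.
Second-round multiplier: €110.79 ÷ €66.3411 ≈ 1.67001.
That is a change of 67.0%.

67.0%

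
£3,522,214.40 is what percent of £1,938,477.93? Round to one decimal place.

£3,522,214.40 ÷ £1,938,477.93 ≈ 181.7%.

181.7%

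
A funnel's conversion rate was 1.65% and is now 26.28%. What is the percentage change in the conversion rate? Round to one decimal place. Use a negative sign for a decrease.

The change is 26.28 − 1.65 = 24.63 percentage points.
Relative to the original 1.65%, that is 24.63 ÷ 1.65 ≈ 1492.7%.

1492.7%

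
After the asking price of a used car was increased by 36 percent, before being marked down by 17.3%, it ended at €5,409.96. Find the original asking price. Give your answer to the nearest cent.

Undoing the 17.3% decrease: €5,409.96 ÷ 0.827 ≈ €6541.668682.
Undoing the 36% increase: €6541.668682 ÷ 1.36 ≈ €4,810.05.

€4,810.05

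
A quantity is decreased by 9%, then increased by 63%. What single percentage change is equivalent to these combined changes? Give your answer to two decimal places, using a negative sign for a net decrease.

A 9% decrease multiplies by 0.91.
Then a 63% increase: 0.91 × 1.63 = 1.4833.
Overall factor 1.4833, i.e. 48.33%.

48.33%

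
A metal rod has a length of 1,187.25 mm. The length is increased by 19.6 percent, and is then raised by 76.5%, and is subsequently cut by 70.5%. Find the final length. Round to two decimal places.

19.6% increase: 1,187.25 × 1.196 = 1419.951.
76.5% increase: 1419.951 × 1.765 = 2506.213515.
70.5% decrease: 2506.213515 × 0.295 = 739.332986925 ≈ 739.33.

739.33 mm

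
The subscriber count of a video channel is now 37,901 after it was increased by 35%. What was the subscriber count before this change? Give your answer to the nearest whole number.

28,075

The overall multiplier applied was 1.35.
So the original subscriber count was 37,901 ÷ 1.35 ≈ 28,075.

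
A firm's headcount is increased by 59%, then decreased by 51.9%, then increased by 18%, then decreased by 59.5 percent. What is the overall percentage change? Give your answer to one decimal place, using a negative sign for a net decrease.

A 59% increase multiplies by 1.59.
Then a 51.9% decrease: 1.59 × 0.481 = 0.76479.
Then an 18% increase: 0.76479 × 1.18 = 0.9024522.
Then a 59.5% decrease: 0.9024522 × 0.405 = 0.365493141.
Overall factor 0.365493141, i.e. -63.5%.

-63.5%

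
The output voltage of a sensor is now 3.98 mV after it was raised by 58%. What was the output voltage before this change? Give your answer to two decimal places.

2.52 mV

The overall multiplier applied was 1.58.
So the original output voltage was 3.98 ÷ 1.58 ≈ 2.52 mV.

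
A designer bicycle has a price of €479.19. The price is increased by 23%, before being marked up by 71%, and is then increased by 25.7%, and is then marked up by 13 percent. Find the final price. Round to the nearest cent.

Apply the 23% increase: €479.19 × 1.23 = €589.4037.
Apply the 71% increase: €589.4037 × 1.71 = €1007.880327.
25.7% increase: €1007.880327 × 1.257 = €1266.905571039.
Apply the 13% increase: €1266.905571039 × 1.13 = €1431.60329527407 ≈ €1431.60.

€1431.60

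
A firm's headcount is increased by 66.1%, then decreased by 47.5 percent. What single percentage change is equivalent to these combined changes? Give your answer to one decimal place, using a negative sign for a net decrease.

A 66.1% increase multiplies by 1.661.
Then a 47.5% decrease: 1.661 × 0.525 = 0.872025.
Overall factor 0.872025, i.e. -12.8%.

-12.8%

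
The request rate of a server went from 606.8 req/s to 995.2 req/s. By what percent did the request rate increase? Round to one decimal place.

Change: 995.2 − 606.8 = 388.4.
Relative to the original: 388.4 ÷ 606.8 ≈ 64.0%.
So the request rate increased by 64.0%.

64.0%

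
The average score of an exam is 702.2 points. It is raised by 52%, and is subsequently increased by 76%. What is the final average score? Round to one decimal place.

1878.5 points

52% increase: 702.2 × 1.52 = 1067.344.
76% increase: 1067.344 × 1.76 = 1878.52544 ≈ 1878.5.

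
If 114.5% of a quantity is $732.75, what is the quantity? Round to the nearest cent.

$732.75 ÷ 1.145 ≈ $639.96.

$639.96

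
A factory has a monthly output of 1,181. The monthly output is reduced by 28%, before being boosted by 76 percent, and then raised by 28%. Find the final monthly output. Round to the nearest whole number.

1,916

Each change multiplies by a factor: 0.72 × 1.76 × 1.28 = 1.622016.
1,181 × 1.622016 = 1915.600896 ≈ 1,916.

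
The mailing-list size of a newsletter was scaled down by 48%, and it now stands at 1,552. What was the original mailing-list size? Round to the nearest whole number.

The overall multiplier applied was 0.52.
So the original mailing-list size was 1,552 ÷ 0.52 ≈ 2,985.

2,985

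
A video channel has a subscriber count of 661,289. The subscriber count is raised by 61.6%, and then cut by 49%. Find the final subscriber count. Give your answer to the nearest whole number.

545,008

Each change multiplies by a factor: 1.616 × 0.51 = 0.82416.
661,289 × 0.82416 = 545007.94224 ≈ 545,008.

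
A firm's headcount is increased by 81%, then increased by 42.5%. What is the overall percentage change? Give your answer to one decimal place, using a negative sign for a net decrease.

An 81% increase multiplies by 1.81.
Then a 42.5% increase: 1.81 × 1.425 = 2.57925.
Overall factor 2.57925, i.e. 157.9%.

157.9%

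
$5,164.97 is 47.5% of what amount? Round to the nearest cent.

$5,164.97 ÷ 0.475 ≈ $10,873.62.

$10,873.62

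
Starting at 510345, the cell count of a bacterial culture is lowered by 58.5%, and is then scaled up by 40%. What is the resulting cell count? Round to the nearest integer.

296510

After the 58.5% decrease: 510345 × 0.415 = 211793.175.
40% increase: 211793.175 × 1.4 = 296510.445 ≈ 296510.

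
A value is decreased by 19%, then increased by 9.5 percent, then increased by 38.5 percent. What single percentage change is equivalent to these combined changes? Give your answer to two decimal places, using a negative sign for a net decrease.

22.84%

The combined multiplier is 0.81 × 1.095 × 1.385 = 1.22842575.
That corresponds to an increase of 22.84%.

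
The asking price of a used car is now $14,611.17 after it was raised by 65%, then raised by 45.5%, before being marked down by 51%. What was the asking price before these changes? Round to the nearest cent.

$12,420.58

Undoing the 51% decrease: $14,611.17 ÷ 0.49 ≈ $29818.714286.
Undoing the 45.5% increase: $29818.714286 ÷ 1.455 ≈ $20493.961709.
Undoing the 65% increase: $20493.961709 ÷ 1.65 ≈ $12,420.58.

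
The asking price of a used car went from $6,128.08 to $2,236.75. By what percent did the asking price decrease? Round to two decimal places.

63.50%

Change: $2,236.75 − $6,128.08 = -$3,891.33.
Relative to the original: -$3,891.33 ÷ $6,128.08 ≈ -63.50%.
So the asking price decreased by 63.50%.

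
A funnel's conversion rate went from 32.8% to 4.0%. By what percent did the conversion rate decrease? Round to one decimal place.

The change is 4.0 − 32.8 = -28.8 percentage points.
Relative to the original 32.8%, that is -28.8 ÷ 32.8 ≈ -87.8%.
So the conversion rate fell by 87.8%.

87.8%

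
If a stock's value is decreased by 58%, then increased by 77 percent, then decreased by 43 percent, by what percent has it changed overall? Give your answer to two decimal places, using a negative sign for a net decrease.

-57.63%

The combined multiplier is 0.42 × 1.77 × 0.57 = 0.423738.
That corresponds to a decrease of 57.63%.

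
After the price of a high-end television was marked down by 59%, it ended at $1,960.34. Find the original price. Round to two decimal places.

The overall multiplier applied was 0.41.
So the original price was $1,960.34 ÷ 0.41 ≈ $4,781.32.

$4,781.32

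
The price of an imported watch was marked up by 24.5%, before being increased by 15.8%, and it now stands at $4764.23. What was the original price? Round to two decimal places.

The overall multiplier applied was 1.245 × 1.158 = 1.44171.
So the original price was $4764.23 ÷ 1.44171 ≈ $3304.57.

$3304.57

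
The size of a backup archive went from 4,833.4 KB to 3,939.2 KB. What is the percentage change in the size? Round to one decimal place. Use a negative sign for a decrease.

Change: 3,939.2 − 4,833.4 = -894.2.
Relative to the original: -894.2 ÷ 4,833.4 ≈ -18.5%.

-18.5%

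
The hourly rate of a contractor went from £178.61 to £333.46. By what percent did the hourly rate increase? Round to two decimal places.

Change: £333.46 − £178.61 = £154.85.
Relative to the original: £154.85 ÷ £178.61 ≈ 86.70%.
So the hourly rate increased by 86.70%.

86.70%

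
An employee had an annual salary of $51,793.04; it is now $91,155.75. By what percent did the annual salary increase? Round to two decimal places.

76.00%

Change: $91,155.75 − $51,793.04 = $39,362.71.
Relative to the original: $39,362.71 ÷ $51,793.04 ≈ 76.00%.
So the annual salary increased by 76.00%.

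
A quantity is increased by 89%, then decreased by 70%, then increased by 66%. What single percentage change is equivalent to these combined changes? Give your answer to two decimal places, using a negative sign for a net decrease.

-5.88%

The combined multiplier is 1.89 × 0.3 × 1.66 = 0.94122.
That corresponds to a decrease of 5.88%.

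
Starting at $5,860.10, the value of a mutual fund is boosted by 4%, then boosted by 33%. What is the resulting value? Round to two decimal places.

$8,105.69

4% increase: $5,860.10 × 1.04 = $6094.504.
After the 33% increase: $6094.504 × 1.33 = $8105.69032 ≈ $8,105.69.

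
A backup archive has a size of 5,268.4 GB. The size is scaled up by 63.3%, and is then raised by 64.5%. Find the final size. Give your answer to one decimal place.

Each change multiplies by a factor: 1.633 × 1.645 = 2.686285.
5,268.4 × 2.686285 = 14152.423894 ≈ 14,152.4.

14,152.4 GB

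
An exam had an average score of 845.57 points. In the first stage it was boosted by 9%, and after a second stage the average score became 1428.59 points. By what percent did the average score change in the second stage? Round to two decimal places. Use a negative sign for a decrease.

55.00%

After the first stage: 845.57 × 1.09 = 921.6713.
Second-stage multiplier: 1428.59 ÷ 921.6713 ≈ 1.549999.
That is a change of 55.00%.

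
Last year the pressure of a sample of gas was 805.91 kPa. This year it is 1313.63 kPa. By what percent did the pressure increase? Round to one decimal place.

Change: 1313.63 − 805.91 = 507.72.
Relative to the original: 507.72 ÷ 805.91 ≈ 63.0%.
So the pressure increased by 63.0%.

63.0%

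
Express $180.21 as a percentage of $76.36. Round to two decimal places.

236.00%

$180.21 ÷ $76.36 ≈ 236.00%.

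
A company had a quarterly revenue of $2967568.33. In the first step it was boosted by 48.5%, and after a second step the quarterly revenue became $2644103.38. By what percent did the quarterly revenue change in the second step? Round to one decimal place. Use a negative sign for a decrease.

After the first step: $2967568.33 × 1.485 = $4406838.97005.
Second-step multiplier: $2644103.38 ÷ $4406838.97005 ≈ 0.6.
That is a change of -40.0%.

-40.0%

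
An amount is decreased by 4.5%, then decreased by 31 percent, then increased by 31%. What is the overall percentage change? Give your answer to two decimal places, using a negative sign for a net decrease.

-13.68%

The combined multiplier is 0.955 × 0.69 × 1.31 = 0.8632245.
That corresponds to a decrease of 13.68%.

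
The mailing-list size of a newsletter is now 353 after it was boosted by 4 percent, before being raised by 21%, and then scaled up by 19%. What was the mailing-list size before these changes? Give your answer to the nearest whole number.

The overall multiplier applied was 1.04 × 1.21 × 1.19 = 1.497496.
So the original mailing-list size was 353 ÷ 1.497496 ≈ 236.

236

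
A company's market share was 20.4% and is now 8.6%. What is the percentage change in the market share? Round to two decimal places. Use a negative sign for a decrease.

The change is 8.6 − 20.4 = -11.8 percentage points.
Relative to the original 20.4%, that is -11.8 ÷ 20.4 ≈ -57.84%.

-57.84%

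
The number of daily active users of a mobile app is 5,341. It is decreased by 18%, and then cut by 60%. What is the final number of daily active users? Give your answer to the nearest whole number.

Each change multiplies by a factor: 0.82 × 0.4 = 0.328.
5,341 × 0.328 = 1751.848 ≈ 1,752.

1,752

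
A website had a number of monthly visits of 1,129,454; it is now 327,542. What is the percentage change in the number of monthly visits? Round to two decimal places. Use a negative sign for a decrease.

Change: 327,542 − 1,129,454 = -801,912.
Relative to the original: -801,912 ÷ 1,129,454 ≈ -71.00%.

-71.00%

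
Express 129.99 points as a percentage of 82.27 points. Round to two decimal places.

129.99 points ÷ 82.27 points ≈ 158.00%.

158.00%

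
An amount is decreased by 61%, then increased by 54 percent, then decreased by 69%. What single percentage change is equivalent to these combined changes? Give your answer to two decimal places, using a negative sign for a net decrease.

The combined multiplier is 0.39 × 1.54 × 0.31 = 0.186186.
That corresponds to a decrease of 81.38%.

-81.38%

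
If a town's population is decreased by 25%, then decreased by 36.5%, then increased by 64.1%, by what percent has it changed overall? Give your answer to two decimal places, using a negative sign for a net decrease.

-21.85%

A 25% decrease multiplies by 0.75.
Then a 36.5% decrease: 0.75 × 0.635 = 0.47625.
Then a 64.1% increase: 0.47625 × 1.641 = 0.78152625.
Overall factor 0.78152625, i.e. -21.85%.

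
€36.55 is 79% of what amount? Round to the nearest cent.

€46.27

€36.55 ÷ 0.79 ≈ €46.27.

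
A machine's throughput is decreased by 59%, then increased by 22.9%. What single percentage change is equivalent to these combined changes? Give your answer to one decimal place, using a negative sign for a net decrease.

The combined multiplier is 0.41 × 1.229 = 0.50389.
That corresponds to a decrease of 49.6%.

-49.6%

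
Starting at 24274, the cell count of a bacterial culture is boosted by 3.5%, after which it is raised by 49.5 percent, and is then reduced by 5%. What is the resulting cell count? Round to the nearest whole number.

Apply the 3.5% increase: 24274 × 1.035 = 25123.59.
49.5% increase: 25123.59 × 1.495 = 37559.76705.
5% decrease: 37559.76705 × 0.95 = 35681.7786975 ≈ 35682.

35682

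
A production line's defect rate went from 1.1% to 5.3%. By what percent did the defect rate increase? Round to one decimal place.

381.8%

The change is 5.3 − 1.1 = 4.2 percentage points.
Relative to the original 1.1%, that is 4.2 ÷ 1.1 ≈ 381.8%.
So the defect rate rose by 381.8%.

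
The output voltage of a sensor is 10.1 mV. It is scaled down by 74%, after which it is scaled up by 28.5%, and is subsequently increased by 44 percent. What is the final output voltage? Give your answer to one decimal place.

4.9 mV

Apply the 74% decrease: 10.1 × 0.26 = 2.626.
After the 28.5% increase: 2.626 × 1.285 = 3.37441.
Apply the 44% increase: 3.37441 × 1.44 = 4.8591504 ≈ 4.9.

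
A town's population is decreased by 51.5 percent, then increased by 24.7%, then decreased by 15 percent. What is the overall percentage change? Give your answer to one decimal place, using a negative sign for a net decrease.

The combined multiplier is 0.485 × 1.247 × 0.85 = 0.51407575.
That corresponds to a decrease of 48.6%.

-48.6%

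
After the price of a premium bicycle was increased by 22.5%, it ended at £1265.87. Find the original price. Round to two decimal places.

The overall multiplier applied was 1.225.
So the original price was £1265.87 ÷ 1.225 ≈ £1033.36.

£1033.36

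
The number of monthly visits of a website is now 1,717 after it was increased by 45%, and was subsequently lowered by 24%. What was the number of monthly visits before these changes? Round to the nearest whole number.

1,558

Undoing the 24% decrease: 1,717 ÷ 0.76 ≈ 2259.210526.
Undoing the 45% increase: 2259.210526 ÷ 1.45 ≈ 1,558.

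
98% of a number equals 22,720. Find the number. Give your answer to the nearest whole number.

23,184

22,720 ÷ 0.98 ≈ 23,184.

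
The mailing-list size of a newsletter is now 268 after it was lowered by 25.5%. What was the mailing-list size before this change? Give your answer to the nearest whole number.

The overall multiplier applied was 0.745.
So the original mailing-list size was 268 ÷ 0.745 ≈ 360.

360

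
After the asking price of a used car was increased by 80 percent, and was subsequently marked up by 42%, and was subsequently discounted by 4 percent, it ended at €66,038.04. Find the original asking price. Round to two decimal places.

€26,913.00

Undoing the 4% decrease: €66,038.04 ÷ 0.96 = €68789.625.
Undoing the 42% increase: €68789.625 ÷ 1.42 ≈ €48443.397887.
Undoing the 80% increase: €48443.397887 ÷ 1.8 ≈ €26,913.00.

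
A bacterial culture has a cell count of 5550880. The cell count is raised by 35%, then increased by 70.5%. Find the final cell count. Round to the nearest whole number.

After the 35% increase: 5550880 × 1.35 = 7493688.
Apply the 70.5% increase: 7493688 × 1.705 = 12776738.04 ≈ 12776738.

12776738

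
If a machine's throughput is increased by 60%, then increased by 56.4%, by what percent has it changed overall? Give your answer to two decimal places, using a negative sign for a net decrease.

150.24%

A 60% increase multiplies by 1.6.
Then a 56.4% increase: 1.6 × 1.564 = 2.5024.
Overall factor 2.5024, i.e. 150.24%.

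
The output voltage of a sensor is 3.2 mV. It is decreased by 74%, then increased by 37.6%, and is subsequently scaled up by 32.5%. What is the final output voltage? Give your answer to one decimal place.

After the 74% decrease: 3.2 × 0.26 = 0.832.
After the 37.6% increase: 0.832 × 1.376 = 1.144832.
Apply the 32.5% increase: 1.144832 × 1.325 = 1.5169024 ≈ 1.5.

1.5 mV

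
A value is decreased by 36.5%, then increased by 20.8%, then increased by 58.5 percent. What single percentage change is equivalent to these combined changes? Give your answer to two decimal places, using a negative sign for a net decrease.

The combined multiplier is 0.635 × 1.208 × 1.585 = 1.2158218.
That corresponds to an increase of 21.58%.

21.58%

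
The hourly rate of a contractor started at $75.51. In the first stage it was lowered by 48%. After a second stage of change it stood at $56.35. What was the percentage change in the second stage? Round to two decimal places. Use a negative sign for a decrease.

After the first stage: $75.51 × 0.52 = $39.2652.
Second-stage multiplier: $56.35 ÷ $39.2652 ≈ 1.435113.
That is a change of 43.51%.

43.51%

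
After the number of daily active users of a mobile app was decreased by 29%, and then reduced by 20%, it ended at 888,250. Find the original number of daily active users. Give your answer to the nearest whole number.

The overall multiplier applied was 0.71 × 0.8 = 0.568.
So the original number of daily active users was 888,250 ÷ 0.568 ≈ 1,563,820.

1,563,820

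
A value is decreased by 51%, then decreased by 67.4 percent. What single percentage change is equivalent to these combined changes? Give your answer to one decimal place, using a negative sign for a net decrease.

A 51% decrease multiplies by 0.49.
Then a 67.4% decrease: 0.49 × 0.326 = 0.15974.
Overall factor 0.15974, i.e. -84.0%.

-84.0%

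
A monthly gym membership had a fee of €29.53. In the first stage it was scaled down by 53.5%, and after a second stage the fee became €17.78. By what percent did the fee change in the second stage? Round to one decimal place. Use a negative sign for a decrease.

29.5%

After the first stage: €29.53 × 0.465 = €13.73145.
Second-stage multiplier: €17.78 ÷ €13.73145 ≈ 1.29484.
That is a change of 29.5%.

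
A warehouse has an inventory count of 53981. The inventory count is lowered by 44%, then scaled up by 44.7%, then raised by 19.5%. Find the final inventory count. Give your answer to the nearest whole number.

Each change multiplies by a factor: 0.56 × 1.447 × 1.195 = 0.9683324.
53981 × 0.9683324 = 52271.5512844 ≈ 52272.

52272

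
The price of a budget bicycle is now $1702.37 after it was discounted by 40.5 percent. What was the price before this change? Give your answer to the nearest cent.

$2861.13

The overall multiplier applied was 0.595.
So the original price was $1702.37 ÷ 0.595 ≈ $2861.13.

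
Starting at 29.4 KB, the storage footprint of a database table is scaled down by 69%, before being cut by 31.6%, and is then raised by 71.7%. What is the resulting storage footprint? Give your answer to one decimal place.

Each change multiplies by a factor: 0.31 × 0.684 × 1.717 = 0.36407268.
29.4 × 0.36407268 = 10.703736792 ≈ 10.7.

10.7 KB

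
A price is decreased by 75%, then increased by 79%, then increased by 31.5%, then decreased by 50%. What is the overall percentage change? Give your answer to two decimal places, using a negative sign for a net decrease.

A 75% decrease multiplies by 0.25.
Then a 79% increase: 0.25 × 1.79 = 0.4475.
Then a 31.5% increase: 0.4475 × 1.315 = 0.5884625.
Then a 50% decrease: 0.5884625 × 0.5 = 0.29423125.
Overall factor 0.29423125, i.e. -70.58%.

-70.58%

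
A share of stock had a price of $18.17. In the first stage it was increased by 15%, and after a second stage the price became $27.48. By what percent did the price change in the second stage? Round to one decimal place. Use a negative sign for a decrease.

After the first stage: $18.17 × 1.15 = $20.8955.
Second-stage multiplier: $27.48 ÷ $20.8955 ≈ 1.31512.
That is a change of 31.5%.

31.5%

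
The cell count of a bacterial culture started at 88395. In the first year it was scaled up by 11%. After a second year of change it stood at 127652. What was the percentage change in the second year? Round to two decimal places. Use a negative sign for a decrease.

30.10%

After the first year: 88395 × 1.11 = 98118.45.
Second-year multiplier: 127652 ÷ 98118.45 ≈ 1.300999.
That is a change of 30.10%.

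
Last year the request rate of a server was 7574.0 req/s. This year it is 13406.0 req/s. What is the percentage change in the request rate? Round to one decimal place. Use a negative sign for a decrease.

Change: 13406.0 − 7574.0 = 5832.0.
Relative to the original: 5832.0 ÷ 7574.0 ≈ 77.0%.

77.0%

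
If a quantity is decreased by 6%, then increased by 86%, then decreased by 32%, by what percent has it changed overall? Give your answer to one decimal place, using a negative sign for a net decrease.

The combined multiplier is 0.94 × 1.86 × 0.68 = 1.188912.
That corresponds to an increase of 18.9%.

18.9%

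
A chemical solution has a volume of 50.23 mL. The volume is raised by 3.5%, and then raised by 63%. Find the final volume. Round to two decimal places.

Each change multiplies by a factor: 1.035 × 1.63 = 1.68705.
50.23 × 1.68705 = 84.7405215 ≈ 84.74.

84.74 mL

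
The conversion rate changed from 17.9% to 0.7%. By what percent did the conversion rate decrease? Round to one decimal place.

96.1%

The change is 0.7 − 17.9 = -17.2 percentage points.
Relative to the original 17.9%, that is -17.2 ÷ 17.9 ≈ -96.1%.
So the conversion rate fell by 96.1%.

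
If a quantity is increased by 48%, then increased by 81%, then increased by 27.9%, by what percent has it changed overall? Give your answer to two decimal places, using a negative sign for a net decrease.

A 48% increase multiplies by 1.48.
Then an 81% increase: 1.48 × 1.81 = 2.6788.
Then a 27.9% increase: 2.6788 × 1.279 = 3.4261852.
Overall factor 3.4261852, i.e. 242.62%.

242.62%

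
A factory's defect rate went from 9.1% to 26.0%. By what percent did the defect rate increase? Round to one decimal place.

185.7%

The change is 26.0 − 9.1 = 16.9 percentage points.
Relative to the original 9.1%, that is 16.9 ÷ 9.1 ≈ 185.7%.
So the defect rate rose by 185.7%.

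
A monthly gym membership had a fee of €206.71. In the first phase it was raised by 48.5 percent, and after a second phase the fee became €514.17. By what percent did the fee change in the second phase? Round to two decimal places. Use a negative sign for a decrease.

After the first phase: €206.71 × 1.485 = €306.96435.
Second-phase multiplier: €514.17 ÷ €306.96435 ≈ 1.675015.
That is a change of 67.50%.

67.50%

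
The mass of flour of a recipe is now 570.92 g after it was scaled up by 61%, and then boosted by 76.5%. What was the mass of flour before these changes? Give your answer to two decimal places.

200.91 g

Undoing the 76.5% increase: 570.92 ÷ 1.765 ≈ 323.467422.
Undoing the 61% increase: 323.467422 ÷ 1.61 ≈ 200.91 g.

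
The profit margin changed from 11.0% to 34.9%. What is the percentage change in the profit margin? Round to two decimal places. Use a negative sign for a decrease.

217.27%

The change is 34.9 − 11.0 = 23.9 percentage points.
Relative to the original 11.0%, that is 23.9 ÷ 11.0 ≈ 217.27%.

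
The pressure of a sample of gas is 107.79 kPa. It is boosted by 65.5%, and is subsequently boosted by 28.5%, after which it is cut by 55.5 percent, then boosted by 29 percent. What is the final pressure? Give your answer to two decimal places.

131.59 kPa

65.5% increase: 107.79 × 1.655 = 178.39245.
28.5% increase: 178.39245 × 1.285 = 229.23429825.
Apply the 55.5% decrease: 229.23429825 × 0.445 = 102.00926272125.
After the 29% increase: 102.00926272125 × 1.29 = 131.5919489104125 ≈ 131.59.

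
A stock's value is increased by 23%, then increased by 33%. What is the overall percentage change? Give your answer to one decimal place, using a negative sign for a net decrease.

A 23% increase multiplies by 1.23.
Then a 33% increase: 1.23 × 1.33 = 1.6359.
Overall factor 1.6359, i.e. 63.6%.

63.6%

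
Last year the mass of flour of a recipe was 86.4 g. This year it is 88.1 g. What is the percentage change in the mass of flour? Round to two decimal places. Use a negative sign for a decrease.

Change: 88.1 − 86.4 = 1.7.
Relative to the original: 1.7 ÷ 86.4 ≈ 1.97%.

1.97%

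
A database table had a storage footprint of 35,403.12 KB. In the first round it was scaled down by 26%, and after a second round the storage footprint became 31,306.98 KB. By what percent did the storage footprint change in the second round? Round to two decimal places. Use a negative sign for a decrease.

19.50%

After the first round: 35,403.12 × 0.74 = 26198.3088.
Second-round multiplier: 31,306.98 ÷ 26198.3088 ≈ 1.195.
That is a change of 19.50%.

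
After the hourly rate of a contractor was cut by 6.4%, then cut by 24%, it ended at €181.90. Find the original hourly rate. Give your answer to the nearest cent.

The overall multiplier applied was 0.936 × 0.76 = 0.71136.
So the original hourly rate was €181.90 ÷ 0.71136 ≈ €255.71.

€255.71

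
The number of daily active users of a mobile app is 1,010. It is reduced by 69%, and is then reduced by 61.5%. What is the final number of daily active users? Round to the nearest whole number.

121

Each change multiplies by a factor: 0.31 × 0.385 = 0.11935.
1,010 × 0.11935 = 120.5435 ≈ 121.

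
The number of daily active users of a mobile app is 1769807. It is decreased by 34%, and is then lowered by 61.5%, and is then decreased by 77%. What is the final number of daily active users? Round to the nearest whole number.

103433

Each change multiplies by a factor: 0.66 × 0.385 × 0.23 = 0.058443.
1769807 × 0.058443 = 103432.830501 ≈ 103433.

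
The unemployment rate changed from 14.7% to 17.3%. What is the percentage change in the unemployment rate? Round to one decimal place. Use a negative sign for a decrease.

17.7%

The change is 17.3 − 14.7 = 2.6 percentage points.
Relative to the original 14.7%, that is 2.6 ÷ 14.7 ≈ 17.7%.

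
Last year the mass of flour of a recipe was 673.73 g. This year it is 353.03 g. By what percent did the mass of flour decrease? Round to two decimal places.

Change: 353.03 − 673.73 = -320.70.
Relative to the original: -320.70 ÷ 673.73 ≈ -47.60%.
So the mass of flour decreased by 47.60%.

47.60%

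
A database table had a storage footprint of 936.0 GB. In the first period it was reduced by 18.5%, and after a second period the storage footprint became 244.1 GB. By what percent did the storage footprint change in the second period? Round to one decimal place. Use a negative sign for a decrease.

After the first period: 936.0 × 0.815 = 762.84.
Second-period multiplier: 244.1 ÷ 762.84 ≈ 0.31999.
That is a change of -68.0%.

-68.0%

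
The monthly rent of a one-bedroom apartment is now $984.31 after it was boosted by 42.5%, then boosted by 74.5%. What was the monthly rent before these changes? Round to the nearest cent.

$395.84

The overall multiplier applied was 1.425 × 1.745 = 2.486625.
So the original monthly rent was $984.31 ÷ 2.486625 ≈ $395.84.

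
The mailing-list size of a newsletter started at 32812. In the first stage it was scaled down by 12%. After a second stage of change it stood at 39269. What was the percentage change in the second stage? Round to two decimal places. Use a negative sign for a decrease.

36.00%

After the first stage: 32812 × 0.88 = 28874.56.
Second-stage multiplier: 39269 ÷ 28874.56 ≈ 1.359986.
That is a change of 36.00%.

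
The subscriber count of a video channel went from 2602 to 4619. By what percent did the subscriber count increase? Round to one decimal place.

77.5%

Change: 4619 − 2602 = 2017.
Relative to the original: 2017 ÷ 2602 ≈ 77.5%.
So the subscriber count increased by 77.5%.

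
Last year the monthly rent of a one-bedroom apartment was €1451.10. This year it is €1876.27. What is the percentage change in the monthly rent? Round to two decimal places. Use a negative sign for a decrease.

29.30%

Change: €1876.27 − €1451.10 = €425.17.
Relative to the original: €425.17 ÷ €1451.10 ≈ 29.30%.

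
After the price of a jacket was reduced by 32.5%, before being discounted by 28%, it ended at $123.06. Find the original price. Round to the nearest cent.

$253.21

The overall multiplier applied was 0.675 × 0.72 = 0.486.
So the original price was $123.06 ÷ 0.486 ≈ $253.21.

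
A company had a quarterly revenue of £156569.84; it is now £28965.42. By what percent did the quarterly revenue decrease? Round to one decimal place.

81.5%

Change: £28965.42 − £156569.84 = -£127604.42.
Relative to the original: -£127604.42 ÷ £156569.84 ≈ -81.5%.
So the quarterly revenue decreased by 81.5%.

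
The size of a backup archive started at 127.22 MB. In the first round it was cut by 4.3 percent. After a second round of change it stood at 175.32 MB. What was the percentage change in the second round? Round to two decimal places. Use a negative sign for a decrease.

44.00%

After the first round: 127.22 × 0.957 = 121.74954.
Second-round multiplier: 175.32 ÷ 121.74954 ≈ 1.440005.
That is a change of 44.00%.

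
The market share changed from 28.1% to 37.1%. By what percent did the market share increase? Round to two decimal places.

32.03%

The change is 37.1 − 28.1 = 9.0 percentage points.
Relative to the original 28.1%, that is 9.0 ÷ 28.1 ≈ 32.03%.
So the market share rose by 32.03%.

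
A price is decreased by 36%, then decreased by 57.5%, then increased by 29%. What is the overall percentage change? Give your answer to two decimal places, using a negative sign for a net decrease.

A 36% decrease multiplies by 0.64.
Then a 57.5% decrease: 0.64 × 0.425 = 0.272.
Then a 29% increase: 0.272 × 1.29 = 0.35088.
Overall factor 0.35088, i.e. -64.91%.

-64.91%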